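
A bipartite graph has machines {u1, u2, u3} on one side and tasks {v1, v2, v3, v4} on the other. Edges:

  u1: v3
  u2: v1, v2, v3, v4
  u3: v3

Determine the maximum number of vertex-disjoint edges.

Unit-capacity flow: source→left, listed edges, right→sink; max matching = max flow.
Augmenting path u1→v3 (+1); matched 1.
Augmenting path u2→v1 (+1); matched 2.
No augmenting path remains; maximum matching = 2.
König certificate: {u2, v3} is a vertex cover of size 2 (every listed pair touches it), so no matching can be larger.

2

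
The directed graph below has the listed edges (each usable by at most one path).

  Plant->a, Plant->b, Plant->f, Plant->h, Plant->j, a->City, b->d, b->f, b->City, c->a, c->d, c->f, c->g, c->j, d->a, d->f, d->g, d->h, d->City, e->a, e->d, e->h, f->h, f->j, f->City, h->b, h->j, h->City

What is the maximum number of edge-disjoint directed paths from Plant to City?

Assign every edge capacity 1; by Menger, the answer equals the max flow.
Path Plant→a→City (+1); total 1.
Path Plant→b→City (+1); total 2.
Path Plant→f→City (+1); total 3.
Path Plant→h→City (+1); total 4.
No residual Plant→City path; max flow = 4.
Certifying cut of size 4: {Plant→a, Plant→b, Plant→f, Plant→h}.

4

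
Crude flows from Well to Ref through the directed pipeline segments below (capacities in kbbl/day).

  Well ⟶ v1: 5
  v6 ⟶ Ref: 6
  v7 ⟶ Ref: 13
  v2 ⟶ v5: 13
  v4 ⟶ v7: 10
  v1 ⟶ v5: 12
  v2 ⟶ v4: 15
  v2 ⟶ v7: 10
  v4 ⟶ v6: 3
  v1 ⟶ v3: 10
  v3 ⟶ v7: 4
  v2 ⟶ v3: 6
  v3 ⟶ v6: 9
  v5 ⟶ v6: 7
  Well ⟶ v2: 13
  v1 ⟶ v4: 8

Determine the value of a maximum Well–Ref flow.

Augment Well→v2→v7→Ref: bottleneck 10, flow now 10.
Augment Well→v1→v3→v6→Ref: bottleneck 5, flow now 15.
Augment Well→v2→v3→v6→Ref: bottleneck 1, flow now 16.
Augment Well→v2→v3→v7→Ref: bottleneck 2, flow now 18.
No augmenting path remains; maximum flow = 18.
In the residual graph, reachable from Well: {Well}.
Min-cut edges: Well→v1 (5), Well→v2 (13); capacity 5 + 13 = 18.
This cut is saturated, so no flow can exceed 18.

18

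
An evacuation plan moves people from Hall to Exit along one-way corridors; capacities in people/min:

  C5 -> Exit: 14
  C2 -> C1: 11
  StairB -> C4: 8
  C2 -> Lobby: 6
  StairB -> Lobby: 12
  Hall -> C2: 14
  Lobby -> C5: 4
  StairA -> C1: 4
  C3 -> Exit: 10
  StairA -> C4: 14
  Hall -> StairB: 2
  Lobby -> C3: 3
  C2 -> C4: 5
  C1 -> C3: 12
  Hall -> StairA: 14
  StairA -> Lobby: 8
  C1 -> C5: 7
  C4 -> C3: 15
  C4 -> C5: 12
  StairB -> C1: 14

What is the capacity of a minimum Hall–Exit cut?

24

Augment Hall→StairB→C4→C3→Exit: bottleneck 2, flow now 2.
Augment Hall→StairA→C4→C3→Exit: bottleneck 8, flow now 10.
Augment Hall→StairA→C4→C5→Exit: bottleneck 6, flow now 16.
Augment Hall→C2→C4→C5→Exit: bottleneck 5, flow now 21.
Augment Hall→C2→Lobby→C5→Exit: bottleneck 3, flow now 24.
No augmenting path remains; maximum flow = 24.
By max-flow min-cut, the minimum cut capacity equals the max flow.
In the residual graph, reachable from Hall: {Hall, StairB, StairA, C2, C4, Lobby, C1, C3, C5}.
Min-cut edges: C3→Exit (10), C5→Exit (14); capacity 10 + 14 = 24.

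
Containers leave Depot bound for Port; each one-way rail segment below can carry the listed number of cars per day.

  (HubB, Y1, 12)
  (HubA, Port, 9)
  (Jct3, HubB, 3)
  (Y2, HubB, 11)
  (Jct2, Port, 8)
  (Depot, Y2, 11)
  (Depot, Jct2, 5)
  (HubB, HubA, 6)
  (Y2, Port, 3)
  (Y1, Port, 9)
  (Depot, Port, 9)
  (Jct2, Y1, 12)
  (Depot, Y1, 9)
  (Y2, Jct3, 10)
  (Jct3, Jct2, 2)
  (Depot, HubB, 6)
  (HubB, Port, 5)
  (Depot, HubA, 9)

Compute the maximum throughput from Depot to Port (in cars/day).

42

Augment Depot→Port: bottleneck 9, flow now 9.
Augment Depot→Y2→Port: bottleneck 3, flow now 12.
Augment Depot→HubB→Port: bottleneck 5, flow now 17.
Augment Depot→Jct2→Port: bottleneck 5, flow now 22.
Augment Depot→HubA→Port: bottleneck 9, flow now 31.
Augment Depot→Y1→Port: bottleneck 9, flow now 40.
Augment Depot→Y2→Jct3→Jct2→Port: bottleneck 2, flow now 42.
No augmenting path remains; maximum flow = 42.
In the residual graph, reachable from Depot: {Depot, Y2, Jct3, HubB, HubA, Y1}.
Min-cut edges: Depot→Jct2 (5), Depot→Port (9), Y2→Port (3), Jct3→Jct2 (2), HubB→Port (5), HubA→Port (9), Y1→Port (9); capacity 5 + 9 + 3 + 2 + 5 + 9 + 9 = 42.
This cut is saturated, so no flow can exceed 42.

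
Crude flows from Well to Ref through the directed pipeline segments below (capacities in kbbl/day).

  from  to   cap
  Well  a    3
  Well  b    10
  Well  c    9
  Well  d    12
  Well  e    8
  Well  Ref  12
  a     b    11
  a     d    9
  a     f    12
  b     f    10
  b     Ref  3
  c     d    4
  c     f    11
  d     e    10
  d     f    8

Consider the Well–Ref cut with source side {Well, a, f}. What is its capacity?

71

Edges leaving {Well, a, f}: Well→b (10), Well→c (9), Well→d (12), Well→e (8), Well→Ref (12), a→b (11), a→d (9).
Cut capacity = 10 + 9 + 12 + 8 + 12 + 11 + 9 = 71.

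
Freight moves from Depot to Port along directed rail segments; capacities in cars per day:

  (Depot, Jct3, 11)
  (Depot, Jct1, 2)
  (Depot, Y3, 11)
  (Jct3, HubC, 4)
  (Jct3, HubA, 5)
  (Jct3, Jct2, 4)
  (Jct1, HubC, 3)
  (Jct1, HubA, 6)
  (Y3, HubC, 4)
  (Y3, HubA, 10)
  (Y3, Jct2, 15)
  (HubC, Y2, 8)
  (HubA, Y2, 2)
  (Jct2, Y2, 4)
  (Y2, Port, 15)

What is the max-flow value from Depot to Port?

14

Augment Depot→Jct3→HubC→Y2→Port: bottleneck 4, flow now 4.
Augment Depot→Jct3→HubA→Y2→Port: bottleneck 2, flow now 6.
Augment Depot→Jct3→Jct2→Y2→Port: bottleneck 4, flow now 10.
Augment Depot→Jct1→HubC→Y2→Port: bottleneck 2, flow now 12.
Augment Depot→Y3→HubC→Y2→Port: bottleneck 2, flow now 14.
No augmenting path remains; maximum flow = 14.
In the residual graph, reachable from Depot: {Depot, Jct3, Jct1, Y3, HubC, HubA, Jct2}.
Min-cut edges: HubC→Y2 (8), HubA→Y2 (2), Jct2→Y2 (4); capacity 8 + 2 + 4 = 14.
This cut is saturated, so no flow can exceed 14.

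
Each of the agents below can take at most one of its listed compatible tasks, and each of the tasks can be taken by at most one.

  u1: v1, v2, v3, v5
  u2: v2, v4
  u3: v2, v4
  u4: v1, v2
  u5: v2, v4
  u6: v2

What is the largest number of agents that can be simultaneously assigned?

4

Unit-capacity flow: source→left, listed edges, right→sink; max matching = max flow.
Augmenting path u1→v1 (+1); matched 1.
Augmenting path u2→v2 (+1); matched 2.
Augmenting path u3→v4 (+1); matched 3.
Augmenting path u4→v1→u1→v3 (+1); matched 4.
No augmenting path remains; maximum matching = 4.
König certificate: {u1, u4, v2, v4} is a vertex cover of size 4 (every listed pair touches it), so no matching can be larger.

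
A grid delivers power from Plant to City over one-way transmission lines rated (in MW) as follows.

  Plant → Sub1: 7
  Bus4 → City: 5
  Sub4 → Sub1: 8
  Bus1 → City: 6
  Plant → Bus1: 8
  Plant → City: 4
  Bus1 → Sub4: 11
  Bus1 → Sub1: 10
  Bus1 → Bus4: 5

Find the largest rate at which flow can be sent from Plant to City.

12

Augment Plant→City: bottleneck 4, flow now 4.
Augment Plant→Bus1→City: bottleneck 6, flow now 10.
Augment Plant→Bus1→Bus4→City: bottleneck 2, flow now 12.
No augmenting path remains; maximum flow = 12.
In the residual graph, reachable from Plant: {Plant, Sub1}.
Min-cut edges: Plant→Bus1 (8), Plant→City (4); capacity 8 + 4 = 12.
This cut is saturated, so no flow can exceed 12.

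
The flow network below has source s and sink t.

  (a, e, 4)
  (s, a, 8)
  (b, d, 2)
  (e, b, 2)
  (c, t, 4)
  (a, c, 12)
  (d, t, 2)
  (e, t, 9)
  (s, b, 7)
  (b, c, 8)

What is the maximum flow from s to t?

10

Augment s→a→c→t: bottleneck 4, flow now 4.
Augment s→a→e→t: bottleneck 4, flow now 8.
Augment s→b→d→t: bottleneck 2, flow now 10.
No augmenting path remains; maximum flow = 10.
In the residual graph, reachable from s: {s, a, b, c}.
Min-cut edges: a→e (4), b→d (2), c→t (4); capacity 4 + 2 + 4 = 10.
This cut is saturated, so no flow can exceed 10.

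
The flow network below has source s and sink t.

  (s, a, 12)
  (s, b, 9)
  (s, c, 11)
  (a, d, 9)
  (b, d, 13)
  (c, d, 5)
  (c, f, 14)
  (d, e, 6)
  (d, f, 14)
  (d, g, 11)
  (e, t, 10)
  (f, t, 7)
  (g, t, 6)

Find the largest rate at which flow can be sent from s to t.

Augment s→c→f→t: bottleneck 7, flow now 7.
Augment s→a→d→e→t: bottleneck 6, flow now 13.
Augment s→a→d→g→t: bottleneck 3, flow now 16.
Augment s→b→d→g→t: bottleneck 3, flow now 19.
No augmenting path remains; maximum flow = 19.
In the residual graph, reachable from s: {s, a, b, c, d, f, g}.
Min-cut edges: d→e (6), f→t (7), g→t (6); capacity 6 + 7 + 6 = 19.
This cut is saturated, so no flow can exceed 19.

19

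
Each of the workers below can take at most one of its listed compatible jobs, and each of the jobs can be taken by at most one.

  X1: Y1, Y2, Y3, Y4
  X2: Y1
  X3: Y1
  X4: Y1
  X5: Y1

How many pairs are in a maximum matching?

Unit-capacity flow: source→left, listed edges, right→sink; max matching = max flow.
Augmenting path X1→Y1 (+1); matched 1.
Augmenting path X2→Y1→X1→Y2 (+1); matched 2.
No augmenting path remains; maximum matching = 2.
König certificate: {X1, Y1} is a vertex cover of size 2 (every listed pair touches it), so no matching can be larger.

2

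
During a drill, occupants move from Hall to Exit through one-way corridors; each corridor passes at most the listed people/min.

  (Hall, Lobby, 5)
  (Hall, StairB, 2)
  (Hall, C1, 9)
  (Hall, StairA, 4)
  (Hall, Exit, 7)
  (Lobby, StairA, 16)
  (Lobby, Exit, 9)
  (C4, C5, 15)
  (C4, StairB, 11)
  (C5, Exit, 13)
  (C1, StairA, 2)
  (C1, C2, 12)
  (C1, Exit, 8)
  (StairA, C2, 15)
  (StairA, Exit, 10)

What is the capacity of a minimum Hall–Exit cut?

Augment Hall→Exit: bottleneck 7, flow now 7.
Augment Hall→Lobby→Exit: bottleneck 5, flow now 12.
Augment Hall→C1→Exit: bottleneck 8, flow now 20.
Augment Hall→StairA→Exit: bottleneck 4, flow now 24.
Augment Hall→C1→StairA→Exit: bottleneck 1, flow now 25.
No augmenting path remains; maximum flow = 25.
By max-flow min-cut, the minimum cut capacity equals the max flow.
In the residual graph, reachable from Hall: {Hall, StairB}.
Min-cut edges: Hall→Lobby (5), Hall→C1 (9), Hall→StairA (4), Hall→Exit (7); capacity 5 + 9 + 4 + 7 = 25.

25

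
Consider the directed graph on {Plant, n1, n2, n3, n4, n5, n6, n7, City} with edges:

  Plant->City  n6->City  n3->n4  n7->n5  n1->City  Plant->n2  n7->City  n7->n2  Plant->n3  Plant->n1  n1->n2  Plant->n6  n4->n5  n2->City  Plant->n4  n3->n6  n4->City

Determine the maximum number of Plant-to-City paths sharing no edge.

Assign every edge capacity 1; by Menger, the answer equals the max flow.
Path Plant→City (+1); total 1.
Path Plant→n1→City (+1); total 2.
Path Plant→n2→City (+1); total 3.
Path Plant→n4→City (+1); total 4.
Path Plant→n6→City (+1); total 5.
No residual Plant→City path; max flow = 5.
Certifying cut of size 5: {Plant→City, Plant→n1, Plant→n2, n4→City, n6→City}.

5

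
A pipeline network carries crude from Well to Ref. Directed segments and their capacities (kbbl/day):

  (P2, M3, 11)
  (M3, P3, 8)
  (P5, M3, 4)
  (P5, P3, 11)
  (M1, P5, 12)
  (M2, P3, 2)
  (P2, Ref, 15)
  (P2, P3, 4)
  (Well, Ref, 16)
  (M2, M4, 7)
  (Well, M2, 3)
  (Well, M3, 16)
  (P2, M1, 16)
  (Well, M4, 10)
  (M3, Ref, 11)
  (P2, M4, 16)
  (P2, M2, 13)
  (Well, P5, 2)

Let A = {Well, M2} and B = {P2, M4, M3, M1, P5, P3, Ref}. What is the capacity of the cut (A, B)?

Edges leaving {Well, M2}: Well→M4 (10), Well→M3 (16), Well→P5 (2), Well→Ref (16), M2→M4 (7), M2→P3 (2).
Cut capacity = 10 + 16 + 2 + 16 + 7 + 2 = 53.

53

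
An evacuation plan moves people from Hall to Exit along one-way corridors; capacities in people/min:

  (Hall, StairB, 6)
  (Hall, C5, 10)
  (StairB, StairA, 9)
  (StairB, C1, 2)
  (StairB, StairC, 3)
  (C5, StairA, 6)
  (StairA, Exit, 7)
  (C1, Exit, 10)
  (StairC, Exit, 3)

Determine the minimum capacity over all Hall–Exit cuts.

Augment Hall→StairB→StairA→Exit: bottleneck 6, flow now 6.
Augment Hall→C5→StairA→Exit: bottleneck 1, flow now 7.
Augment Hall→C5→StairA→StairB→C1→Exit: bottleneck 2, flow now 9. (uses reverse residual edge)
Augment Hall→C5→StairA→StairB→StairC→Exit: bottleneck 3, flow now 12. (uses reverse residual edge)
No augmenting path remains; maximum flow = 12.
By max-flow min-cut, the minimum cut capacity equals the max flow.
In the residual graph, reachable from Hall: {Hall, C5}.
Min-cut edges: Hall→StairB (6), C5→StairA (6); capacity 6 + 6 = 12.

12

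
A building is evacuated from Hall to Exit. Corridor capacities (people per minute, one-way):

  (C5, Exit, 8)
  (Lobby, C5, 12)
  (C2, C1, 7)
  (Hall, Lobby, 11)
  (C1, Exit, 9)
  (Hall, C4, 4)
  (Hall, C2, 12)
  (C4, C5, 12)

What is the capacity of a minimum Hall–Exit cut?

15

Augment Hall→C4→C5→Exit: bottleneck 4, flow now 4.
Augment Hall→C2→C1→Exit: bottleneck 7, flow now 11.
Augment Hall→Lobby→C5→Exit: bottleneck 4, flow now 15.
No augmenting path remains; maximum flow = 15.
By max-flow min-cut, the minimum cut capacity equals the max flow.
In the residual graph, reachable from Hall: {Hall, C4, C2, Lobby, C5}.
Min-cut edges: C2→C1 (7), C5→Exit (8); capacity 7 + 8 = 15.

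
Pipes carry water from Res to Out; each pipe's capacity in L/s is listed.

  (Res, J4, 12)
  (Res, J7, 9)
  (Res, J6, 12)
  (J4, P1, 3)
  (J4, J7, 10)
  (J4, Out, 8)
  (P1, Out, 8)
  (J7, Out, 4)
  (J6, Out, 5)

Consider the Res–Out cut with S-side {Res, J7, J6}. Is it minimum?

No — its capacity is 21, but the minimum cut has capacity 20.

Given cut capacity: 12 + 4 + 5 = 21.
Augment Res→J4→Out: bottleneck 8, flow now 8.
Augment Res→J7→Out: bottleneck 4, flow now 12.
Augment Res→J6→Out: bottleneck 5, flow now 17.
Augment Res→J4→P1→Out: bottleneck 3, flow now 20.
No augmenting path remains; maximum flow = 20.
In the residual graph, reachable from Res: {Res, J4, J7, J6}.
Min-cut edges: J4→P1 (3), J4→Out (8), J7→Out (4), J6→Out (5); capacity 3 + 8 + 4 + 5 = 20.
Cut capacity 21 exceeds the max flow 20, so it is not minimum.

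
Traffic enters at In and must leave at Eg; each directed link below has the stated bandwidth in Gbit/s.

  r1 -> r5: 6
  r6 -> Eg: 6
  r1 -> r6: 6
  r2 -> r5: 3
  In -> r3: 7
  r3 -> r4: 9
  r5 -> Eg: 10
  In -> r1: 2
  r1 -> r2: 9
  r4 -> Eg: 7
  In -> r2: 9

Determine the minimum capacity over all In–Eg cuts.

12

Augment In→r1→r5→Eg: bottleneck 2, flow now 2.
Augment In→r2→r5→Eg: bottleneck 3, flow now 5.
Augment In→r3→r4→Eg: bottleneck 7, flow now 12.
No augmenting path remains; maximum flow = 12.
By max-flow min-cut, the minimum cut capacity equals the max flow.
In the residual graph, reachable from In: {In, r2}.
Min-cut edges: In→r1 (2), In→r3 (7), r2→r5 (3); capacity 2 + 7 + 3 = 12.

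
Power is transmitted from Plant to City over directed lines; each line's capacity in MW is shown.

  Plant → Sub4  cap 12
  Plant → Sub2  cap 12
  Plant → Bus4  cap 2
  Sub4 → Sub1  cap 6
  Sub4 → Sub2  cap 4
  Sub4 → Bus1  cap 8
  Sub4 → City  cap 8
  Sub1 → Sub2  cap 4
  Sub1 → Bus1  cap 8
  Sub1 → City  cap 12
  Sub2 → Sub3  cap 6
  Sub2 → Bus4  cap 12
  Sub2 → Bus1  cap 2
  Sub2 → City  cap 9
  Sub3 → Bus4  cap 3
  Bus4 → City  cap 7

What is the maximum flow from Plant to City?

26

Augment Plant→Sub4→City: bottleneck 8, flow now 8.
Augment Plant→Sub2→City: bottleneck 9, flow now 17.
Augment Plant→Bus4→City: bottleneck 2, flow now 19.
Augment Plant→Sub4→Sub1→City: bottleneck 4, flow now 23.
Augment Plant→Sub2→Bus4→City: bottleneck 3, flow now 26.
No augmenting path remains; maximum flow = 26.
In the residual graph, reachable from Plant: {Plant}.
Min-cut edges: Plant→Sub4 (12), Plant→Sub2 (12), Plant→Bus4 (2); capacity 12 + 12 + 2 = 26.
This cut is saturated, so no flow can exceed 26.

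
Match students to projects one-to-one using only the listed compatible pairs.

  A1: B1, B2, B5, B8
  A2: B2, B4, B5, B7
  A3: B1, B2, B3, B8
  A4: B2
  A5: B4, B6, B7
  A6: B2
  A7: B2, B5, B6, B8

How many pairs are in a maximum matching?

Unit-capacity flow: source→left, listed edges, right→sink; max matching = max flow.
Augmenting path A1→B1 (+1); matched 1.
Augmenting path A2→B2 (+1); matched 2.
Augmenting path A3→B3 (+1); matched 3.
Augmenting path A5→B4 (+1); matched 4.
Augmenting path A7→B5 (+1); matched 5.
Augmenting path A4→B2→A2→B7 (+1); matched 6.
No augmenting path remains; maximum matching = 6.
König certificate: {A1, A2, A3, A5, A7, B2} is a vertex cover of size 6 (every listed pair touches it), so no matching can be larger.

6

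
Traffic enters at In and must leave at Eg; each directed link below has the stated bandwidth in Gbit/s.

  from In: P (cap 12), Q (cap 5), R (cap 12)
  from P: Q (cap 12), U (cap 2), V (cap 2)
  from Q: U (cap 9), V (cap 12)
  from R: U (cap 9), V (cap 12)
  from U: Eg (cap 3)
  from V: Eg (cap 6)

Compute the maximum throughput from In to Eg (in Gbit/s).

9

Augment In→P→U→Eg: bottleneck 2, flow now 2.
Augment In→P→V→Eg: bottleneck 2, flow now 4.
Augment In→Q→U→Eg: bottleneck 1, flow now 5.
Augment In→Q→V→Eg: bottleneck 4, flow now 9.
No augmenting path remains; maximum flow = 9.
In the residual graph, reachable from In: {In, P, Q, R, U, V}.
Min-cut edges: U→Eg (3), V→Eg (6); capacity 3 + 6 = 9.
This cut is saturated, so no flow can exceed 9.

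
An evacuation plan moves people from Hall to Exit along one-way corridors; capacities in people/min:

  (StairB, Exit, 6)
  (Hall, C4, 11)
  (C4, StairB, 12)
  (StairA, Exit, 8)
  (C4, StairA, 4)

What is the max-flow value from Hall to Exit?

Augment Hall→C4→StairB→Exit: bottleneck 6, flow now 6.
Augment Hall→C4→StairA→Exit: bottleneck 4, flow now 10.
No augmenting path remains; maximum flow = 10.
In the residual graph, reachable from Hall: {Hall, C4, StairB}.
Min-cut edges: C4→StairA (4), StairB→Exit (6); capacity 4 + 6 = 10.
This cut is saturated, so no flow can exceed 10.

10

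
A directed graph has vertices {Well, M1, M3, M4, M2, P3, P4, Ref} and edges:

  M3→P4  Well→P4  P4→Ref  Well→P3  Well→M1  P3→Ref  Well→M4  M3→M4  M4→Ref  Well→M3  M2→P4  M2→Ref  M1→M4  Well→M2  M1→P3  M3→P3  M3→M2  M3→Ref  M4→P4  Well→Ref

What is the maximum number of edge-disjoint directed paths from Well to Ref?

6

Assign every edge capacity 1; by Menger, the answer equals the max flow.
Path Well→Ref (+1); total 1.
Path Well→M3→Ref (+1); total 2.
Path Well→M4→Ref (+1); total 3.
Path Well→M2→Ref (+1); total 4.
Path Well→P3→Ref (+1); total 5.
Path Well→P4→Ref (+1); total 6.
No residual Well→Ref path; max flow = 6.
Certifying cut of size 6: {M4→Ref, P3→Ref, P4→Ref, Well→M2, Well→M3, Well→Ref}.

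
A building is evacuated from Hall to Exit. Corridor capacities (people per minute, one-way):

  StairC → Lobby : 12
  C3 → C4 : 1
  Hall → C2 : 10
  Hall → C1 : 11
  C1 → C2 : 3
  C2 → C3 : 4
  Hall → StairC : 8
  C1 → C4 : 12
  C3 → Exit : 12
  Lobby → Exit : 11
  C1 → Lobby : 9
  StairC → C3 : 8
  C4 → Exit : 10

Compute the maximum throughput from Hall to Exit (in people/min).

Augment Hall→C2→C3→Exit: bottleneck 4, flow now 4.
Augment Hall→StairC→C3→Exit: bottleneck 8, flow now 12.
Augment Hall→C1→Lobby→Exit: bottleneck 9, flow now 21.
Augment Hall→C1→C4→Exit: bottleneck 2, flow now 23.
No augmenting path remains; maximum flow = 23.
In the residual graph, reachable from Hall: {Hall, C2}.
Min-cut edges: Hall→StairC (8), Hall→C1 (11), C2→C3 (4); capacity 8 + 11 + 4 = 23.
This cut is saturated, so no flow can exceed 23.

23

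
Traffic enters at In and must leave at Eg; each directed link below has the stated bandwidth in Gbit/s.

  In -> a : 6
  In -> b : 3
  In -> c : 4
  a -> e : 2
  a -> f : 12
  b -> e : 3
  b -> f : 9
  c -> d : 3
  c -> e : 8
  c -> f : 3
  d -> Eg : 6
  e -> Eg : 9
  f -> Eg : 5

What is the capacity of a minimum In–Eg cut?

Augment In→a→e→Eg: bottleneck 2, flow now 2.
Augment In→a→f→Eg: bottleneck 4, flow now 6.
Augment In→b→e→Eg: bottleneck 3, flow now 9.
Augment In→c→d→Eg: bottleneck 3, flow now 12.
Augment In→c→e→Eg: bottleneck 1, flow now 13.
No augmenting path remains; maximum flow = 13.
By max-flow min-cut, the minimum cut capacity equals the max flow.
In the residual graph, reachable from In: {In}.
Min-cut edges: In→a (6), In→b (3), In→c (4); capacity 6 + 3 + 4 = 13.

13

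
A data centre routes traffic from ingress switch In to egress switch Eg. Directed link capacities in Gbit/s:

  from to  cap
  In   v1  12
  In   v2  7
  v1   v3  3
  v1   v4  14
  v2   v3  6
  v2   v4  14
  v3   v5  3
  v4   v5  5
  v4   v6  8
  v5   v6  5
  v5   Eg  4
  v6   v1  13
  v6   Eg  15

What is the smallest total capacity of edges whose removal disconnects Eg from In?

16

Augment In→v1→v3→v5→Eg: bottleneck 3, flow now 3.
Augment In→v1→v4→v5→Eg: bottleneck 1, flow now 4.
Augment In→v1→v4→v6→Eg: bottleneck 8, flow now 12.
Augment In→v2→v4→v5→v6→Eg: bottleneck 4, flow now 16.
No augmenting path remains; maximum flow = 16.
By max-flow min-cut, the minimum cut capacity equals the max flow.
In the residual graph, reachable from In: {In, v1, v2, v3, v4}.
Min-cut edges: v3→v5 (3), v4→v5 (5), v4→v6 (8); capacity 3 + 5 + 8 = 16.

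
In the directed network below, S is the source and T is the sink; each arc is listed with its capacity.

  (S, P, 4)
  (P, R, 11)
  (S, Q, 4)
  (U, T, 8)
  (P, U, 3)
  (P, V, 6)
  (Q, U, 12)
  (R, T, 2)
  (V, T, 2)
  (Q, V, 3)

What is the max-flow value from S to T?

8

Augment S→P→R→T: bottleneck 2, flow now 2.
Augment S→P→U→T: bottleneck 2, flow now 4.
Augment S→Q→U→T: bottleneck 4, flow now 8.
No augmenting path remains; maximum flow = 8.
In the residual graph, reachable from S: {S}.
Min-cut edges: S→P (4), S→Q (4); capacity 4 + 4 = 8.
This cut is saturated, so no flow can exceed 8.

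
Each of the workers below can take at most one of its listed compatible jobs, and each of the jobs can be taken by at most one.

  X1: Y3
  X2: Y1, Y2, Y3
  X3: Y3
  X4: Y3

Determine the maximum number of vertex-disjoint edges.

Unit-capacity flow: source→left, listed edges, right→sink; max matching = max flow.
Augmenting path X1→Y3 (+1); matched 1.
Augmenting path X2→Y1 (+1); matched 2.
No augmenting path remains; maximum matching = 2.
König certificate: {X2, Y3} is a vertex cover of size 2 (every listed pair touches it), so no matching can be larger.

2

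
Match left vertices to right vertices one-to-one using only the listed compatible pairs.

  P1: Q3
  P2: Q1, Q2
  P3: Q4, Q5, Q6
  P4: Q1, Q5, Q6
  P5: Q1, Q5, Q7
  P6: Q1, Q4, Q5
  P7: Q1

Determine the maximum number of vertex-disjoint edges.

7

Unit-capacity flow: source→left, listed edges, right→sink; max matching = max flow.
Augmenting path P1→Q3 (+1); matched 1.
Augmenting path P2→Q1 (+1); matched 2.
Augmenting path P3→Q4 (+1); matched 3.
Augmenting path P4→Q5 (+1); matched 4.
Augmenting path P5→Q7 (+1); matched 5.
Augmenting path P6→Q1→P2→Q2 (+1); matched 6.
Augmenting path P7→Q1→P6→Q4→P3→Q6 (+1); matched 7.
No augmenting path remains; maximum matching = 7.
König certificate: {P1, P2, P3, P4, P5, P6, P7} is a vertex cover of size 7 (every listed pair touches it), so no matching can be larger.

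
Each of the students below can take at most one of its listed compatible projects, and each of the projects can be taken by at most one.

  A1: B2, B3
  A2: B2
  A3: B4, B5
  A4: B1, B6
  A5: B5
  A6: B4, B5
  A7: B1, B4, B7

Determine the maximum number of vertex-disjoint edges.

Unit-capacity flow: source→left, listed edges, right→sink; max matching = max flow.
Augmenting path A1→B2 (+1); matched 1.
Augmenting path A3→B4 (+1); matched 2.
Augmenting path A4→B1 (+1); matched 3.
Augmenting path A5→B5 (+1); matched 4.
Augmenting path A7→B7 (+1); matched 5.
Augmenting path A2→B2→A1→B3 (+1); matched 6.
No augmenting path remains; maximum matching = 6.
König certificate: {A1, A2, A4, A7, B4, B5} is a vertex cover of size 6 (every listed pair touches it), so no matching can be larger.

6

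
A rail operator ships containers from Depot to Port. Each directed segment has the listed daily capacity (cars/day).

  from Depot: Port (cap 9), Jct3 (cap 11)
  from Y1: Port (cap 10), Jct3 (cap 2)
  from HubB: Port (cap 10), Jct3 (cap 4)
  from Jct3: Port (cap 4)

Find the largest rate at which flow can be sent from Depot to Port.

13

Augment Depot→Port: bottleneck 9, flow now 9.
Augment Depot→Jct3→Port: bottleneck 4, flow now 13.
No augmenting path remains; maximum flow = 13.
In the residual graph, reachable from Depot: {Depot, Jct3}.
Min-cut edges: Depot→Port (9), Jct3→Port (4); capacity 9 + 4 = 13.
This cut is saturated, so no flow can exceed 13.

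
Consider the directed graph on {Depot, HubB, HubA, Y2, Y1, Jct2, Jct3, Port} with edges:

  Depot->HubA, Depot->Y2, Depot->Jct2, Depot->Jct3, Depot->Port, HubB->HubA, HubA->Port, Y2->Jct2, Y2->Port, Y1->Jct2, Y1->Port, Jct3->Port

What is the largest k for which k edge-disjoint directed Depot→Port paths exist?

4

Assign every edge capacity 1; by Menger, the answer equals the max flow.
Path Depot→Port (+1); total 1.
Path Depot→HubA→Port (+1); total 2.
Path Depot→Y2→Port (+1); total 3.
Path Depot→Jct3→Port (+1); total 4.
No residual Depot→Port path; max flow = 4.
Certifying cut of size 4: {Depot→HubA, Depot→Jct3, Depot→Port, Depot→Y2}.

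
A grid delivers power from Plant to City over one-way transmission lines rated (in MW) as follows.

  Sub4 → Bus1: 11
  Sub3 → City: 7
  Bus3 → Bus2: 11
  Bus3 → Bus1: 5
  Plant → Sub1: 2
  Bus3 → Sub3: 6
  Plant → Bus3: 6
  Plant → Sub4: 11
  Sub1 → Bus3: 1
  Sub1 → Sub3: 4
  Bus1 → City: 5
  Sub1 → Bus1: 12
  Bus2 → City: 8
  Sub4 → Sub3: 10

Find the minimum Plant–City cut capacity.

19

Augment Plant→Bus3→Sub3→City: bottleneck 6, flow now 6.
Augment Plant→Sub4→Sub3→City: bottleneck 1, flow now 7.
Augment Plant→Sub4→Bus1→City: bottleneck 5, flow now 12.
Augment Plant→Sub1→Bus3→Bus2→City: bottleneck 1, flow now 13.
Augment Plant→Sub4→Sub3→Bus3→Bus2→City: bottleneck 5, flow now 18. (uses reverse residual edge)
Augment Plant→Sub1→Sub3→Bus3→Bus2→City: bottleneck 1, flow now 19. (uses reverse residual edge)
No augmenting path remains; maximum flow = 19.
By max-flow min-cut, the minimum cut capacity equals the max flow.
In the residual graph, reachable from Plant: {Plant}.
Min-cut edges: Plant→Bus3 (6), Plant→Sub4 (11), Plant→Sub1 (2); capacity 6 + 11 + 2 = 19.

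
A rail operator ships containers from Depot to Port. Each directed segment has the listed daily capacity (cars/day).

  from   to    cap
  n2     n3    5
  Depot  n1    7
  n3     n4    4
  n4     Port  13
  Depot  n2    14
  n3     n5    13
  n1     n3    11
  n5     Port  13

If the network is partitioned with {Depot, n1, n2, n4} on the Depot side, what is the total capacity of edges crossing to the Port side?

Edges leaving {Depot, n1, n2, n4}: n1→n3 (11), n2→n3 (5), n4→Port (13).
Cut capacity = 11 + 5 + 13 = 29.

29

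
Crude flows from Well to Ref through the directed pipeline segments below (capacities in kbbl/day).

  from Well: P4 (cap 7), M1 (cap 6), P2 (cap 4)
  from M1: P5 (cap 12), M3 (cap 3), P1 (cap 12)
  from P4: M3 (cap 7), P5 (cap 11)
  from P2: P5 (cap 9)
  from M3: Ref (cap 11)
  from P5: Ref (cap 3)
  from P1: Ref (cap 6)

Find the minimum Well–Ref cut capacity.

Augment Well→M1→M3→Ref: bottleneck 3, flow now 3.
Augment Well→M1→P5→Ref: bottleneck 3, flow now 6.
Augment Well→P4→M3→Ref: bottleneck 7, flow now 13.
Augment Well→P2→P5→M1→P1→Ref: bottleneck 3, flow now 16. (uses reverse residual edge)
No augmenting path remains; maximum flow = 16.
By max-flow min-cut, the minimum cut capacity equals the max flow.
In the residual graph, reachable from Well: {Well, P2, P5}.
Min-cut edges: Well→M1 (6), Well→P4 (7), P5→Ref (3); capacity 6 + 7 + 3 = 16.

16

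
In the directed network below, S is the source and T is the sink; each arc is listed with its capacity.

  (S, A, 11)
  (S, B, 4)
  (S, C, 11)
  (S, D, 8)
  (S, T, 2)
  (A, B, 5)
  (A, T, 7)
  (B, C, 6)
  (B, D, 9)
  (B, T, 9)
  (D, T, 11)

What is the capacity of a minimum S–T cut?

25

Augment S→T: bottleneck 2, flow now 2.
Augment S→A→T: bottleneck 7, flow now 9.
Augment S→B→T: bottleneck 4, flow now 13.
Augment S→D→T: bottleneck 8, flow now 21.
Augment S→A→B→T: bottleneck 4, flow now 25.
No augmenting path remains; maximum flow = 25.
By max-flow min-cut, the minimum cut capacity equals the max flow.
In the residual graph, reachable from S: {S, C}.
Min-cut edges: S→A (11), S→B (4), S→D (8), S→T (2); capacity 11 + 4 + 8 + 2 = 25.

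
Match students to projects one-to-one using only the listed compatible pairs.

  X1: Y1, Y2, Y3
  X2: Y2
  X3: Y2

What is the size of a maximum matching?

Unit-capacity flow: source→left, listed edges, right→sink; max matching = max flow.
Augmenting path X1→Y1 (+1); matched 1.
Augmenting path X2→Y2 (+1); matched 2.
No augmenting path remains; maximum matching = 2.
König certificate: {X1, Y2} is a vertex cover of size 2 (every listed pair touches it), so no matching can be larger.

2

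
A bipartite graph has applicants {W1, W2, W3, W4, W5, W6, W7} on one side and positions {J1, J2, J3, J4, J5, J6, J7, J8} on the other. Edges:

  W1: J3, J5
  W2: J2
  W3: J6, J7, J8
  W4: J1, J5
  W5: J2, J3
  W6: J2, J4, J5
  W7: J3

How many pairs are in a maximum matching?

6

Unit-capacity flow: source→left, listed edges, right→sink; max matching = max flow.
Augmenting path W1→J3 (+1); matched 1.
Augmenting path W2→J2 (+1); matched 2.
Augmenting path W3→J6 (+1); matched 3.
Augmenting path W4→J1 (+1); matched 4.
Augmenting path W6→J4 (+1); matched 5.
Augmenting path W5→J3→W1→J5 (+1); matched 6.
No augmenting path remains; maximum matching = 6.
König certificate: {W1, W3, W4, W6, J2, J3} is a vertex cover of size 6 (every listed pair touches it), so no matching can be larger.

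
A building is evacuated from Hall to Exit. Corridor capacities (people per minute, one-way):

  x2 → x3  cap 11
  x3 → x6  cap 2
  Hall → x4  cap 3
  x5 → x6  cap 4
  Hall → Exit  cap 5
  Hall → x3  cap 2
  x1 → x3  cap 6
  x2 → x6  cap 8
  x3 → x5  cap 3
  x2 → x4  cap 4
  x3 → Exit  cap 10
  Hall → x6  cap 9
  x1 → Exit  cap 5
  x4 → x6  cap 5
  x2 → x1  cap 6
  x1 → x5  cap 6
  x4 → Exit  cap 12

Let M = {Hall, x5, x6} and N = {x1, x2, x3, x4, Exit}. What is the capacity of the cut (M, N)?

10

Edges leaving {Hall, x5, x6}: Hall→x3 (2), Hall→x4 (3), Hall→Exit (5).
Cut capacity = 2 + 3 + 5 = 10.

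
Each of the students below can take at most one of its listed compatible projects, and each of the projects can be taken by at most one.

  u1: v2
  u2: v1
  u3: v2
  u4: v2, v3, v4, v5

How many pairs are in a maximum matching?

Unit-capacity flow: source→left, listed edges, right→sink; max matching = max flow.
Augmenting path u1→v2 (+1); matched 1.
Augmenting path u2→v1 (+1); matched 2.
Augmenting path u4→v3 (+1); matched 3.
No augmenting path remains; maximum matching = 3.
König certificate: {u2, u4, v2} is a vertex cover of size 3 (every listed pair touches it), so no matching can be larger.

3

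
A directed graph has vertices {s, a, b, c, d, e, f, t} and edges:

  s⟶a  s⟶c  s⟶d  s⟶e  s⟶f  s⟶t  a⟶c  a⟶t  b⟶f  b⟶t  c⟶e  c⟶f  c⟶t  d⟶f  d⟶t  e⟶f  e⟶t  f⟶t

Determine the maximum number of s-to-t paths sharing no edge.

6

Assign every edge capacity 1; by Menger, the answer equals the max flow.
Path s→t (+1); total 1.
Path s→a→t (+1); total 2.
Path s→c→t (+1); total 3.
Path s→d→t (+1); total 4.
Path s→e→t (+1); total 5.
Path s→f→t (+1); total 6.
No residual s→t path; max flow = 6.
Certifying cut of size 6: {s→a, s→c, s→d, s→e, s→f, s→t}.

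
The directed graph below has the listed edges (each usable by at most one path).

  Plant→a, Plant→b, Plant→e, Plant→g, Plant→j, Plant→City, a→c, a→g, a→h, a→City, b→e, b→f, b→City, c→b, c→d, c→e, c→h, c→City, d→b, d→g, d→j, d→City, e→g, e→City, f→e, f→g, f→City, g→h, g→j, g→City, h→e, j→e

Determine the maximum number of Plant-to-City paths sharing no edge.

Assign every edge capacity 1; by Menger, the answer equals the max flow.
Path Plant→City (+1); total 1.
Path Plant→a→City (+1); total 2.
Path Plant→b→City (+1); total 3.
Path Plant→e→City (+1); total 4.
Path Plant→g→City (+1); total 5.
No residual Plant→City path; max flow = 5.
Certifying cut of size 5: {Plant→City, Plant→a, Plant→b, e→City, g→City}.

5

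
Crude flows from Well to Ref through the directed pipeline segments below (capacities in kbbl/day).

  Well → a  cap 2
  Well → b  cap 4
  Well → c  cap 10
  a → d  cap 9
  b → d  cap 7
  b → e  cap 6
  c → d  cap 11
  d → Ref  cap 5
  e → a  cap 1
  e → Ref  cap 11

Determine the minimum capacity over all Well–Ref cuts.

Augment Well→a→d→Ref: bottleneck 2, flow now 2.
Augment Well→b→d→Ref: bottleneck 3, flow now 5.
Augment Well→b→e→Ref: bottleneck 1, flow now 6.
Augment Well→c→d→b→e→Ref: bottleneck 3, flow now 9. (uses reverse residual edge)
No augmenting path remains; maximum flow = 9.
By max-flow min-cut, the minimum cut capacity equals the max flow.
In the residual graph, reachable from Well: {Well, a, c, d}.
Min-cut edges: Well→b (4), d→Ref (5); capacity 4 + 5 = 9.

9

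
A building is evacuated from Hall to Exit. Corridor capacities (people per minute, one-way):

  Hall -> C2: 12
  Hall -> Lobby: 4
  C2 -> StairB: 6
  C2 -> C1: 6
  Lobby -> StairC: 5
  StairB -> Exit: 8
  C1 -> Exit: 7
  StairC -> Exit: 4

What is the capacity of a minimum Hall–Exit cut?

Augment Hall→C2→StairB→Exit: bottleneck 6, flow now 6.
Augment Hall→C2→C1→Exit: bottleneck 6, flow now 12.
Augment Hall→Lobby→StairC→Exit: bottleneck 4, flow now 16.
No augmenting path remains; maximum flow = 16.
By max-flow min-cut, the minimum cut capacity equals the max flow.
In the residual graph, reachable from Hall: {Hall}.
Min-cut edges: Hall→C2 (12), Hall→Lobby (4); capacity 12 + 4 = 16.

16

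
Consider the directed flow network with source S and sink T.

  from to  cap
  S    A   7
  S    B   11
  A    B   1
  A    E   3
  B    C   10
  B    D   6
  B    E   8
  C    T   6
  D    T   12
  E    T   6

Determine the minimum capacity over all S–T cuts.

15

Augment S→A→E→T: bottleneck 3, flow now 3.
Augment S→B→C→T: bottleneck 6, flow now 9.
Augment S→B→D→T: bottleneck 5, flow now 14.
Augment S→A→B→D→T: bottleneck 1, flow now 15.
No augmenting path remains; maximum flow = 15.
By max-flow min-cut, the minimum cut capacity equals the max flow.
In the residual graph, reachable from S: {S, A}.
Min-cut edges: S→B (11), A→B (1), A→E (3); capacity 11 + 1 + 3 = 15.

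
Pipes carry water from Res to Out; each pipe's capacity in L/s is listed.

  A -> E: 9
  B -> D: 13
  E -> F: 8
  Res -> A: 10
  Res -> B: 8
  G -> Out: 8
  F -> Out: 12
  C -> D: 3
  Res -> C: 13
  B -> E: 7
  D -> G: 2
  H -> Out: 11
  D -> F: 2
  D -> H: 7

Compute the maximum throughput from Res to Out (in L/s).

Augment Res→A→E→F→Out: bottleneck 8, flow now 8.
Augment Res→B→D→F→Out: bottleneck 2, flow now 10.
Augment Res→B→D→G→Out: bottleneck 2, flow now 12.
Augment Res→B→D→H→Out: bottleneck 4, flow now 16.
Augment Res→C→D→H→Out: bottleneck 3, flow now 19.
No augmenting path remains; maximum flow = 19.
In the residual graph, reachable from Res: {Res, A, C, E}.
Min-cut edges: Res→B (8), C→D (3), E→F (8); capacity 8 + 3 + 8 = 19.
This cut is saturated, so no flow can exceed 19.

19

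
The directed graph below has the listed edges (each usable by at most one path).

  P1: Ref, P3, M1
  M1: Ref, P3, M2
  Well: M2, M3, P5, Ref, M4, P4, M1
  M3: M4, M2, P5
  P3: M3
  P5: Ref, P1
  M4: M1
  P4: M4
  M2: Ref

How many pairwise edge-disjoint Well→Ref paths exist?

Assign every edge capacity 1; by Menger, the answer equals the max flow.
Path Well→Ref (+1); total 1.
Path Well→P5→Ref (+1); total 2.
Path Well→M1→Ref (+1); total 3.
Path Well→M2→Ref (+1); total 4.
Path Well→M3→P5→P1→Ref (+1); total 5.
No residual Well→Ref path; max flow = 5.
Certifying cut of size 5: {M1→Ref, M2→Ref, M3→P5, Well→P5, Well→Ref}.

5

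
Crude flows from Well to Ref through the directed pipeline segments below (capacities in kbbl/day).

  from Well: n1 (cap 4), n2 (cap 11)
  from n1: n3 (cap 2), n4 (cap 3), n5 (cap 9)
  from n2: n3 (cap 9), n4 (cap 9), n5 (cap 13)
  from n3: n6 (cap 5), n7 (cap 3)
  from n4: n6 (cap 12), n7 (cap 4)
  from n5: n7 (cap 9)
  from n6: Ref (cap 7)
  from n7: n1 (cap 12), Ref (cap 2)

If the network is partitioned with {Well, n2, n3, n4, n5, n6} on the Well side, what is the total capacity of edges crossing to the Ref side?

27

Edges leaving {Well, n2, n3, n4, n5, n6}: Well→n1 (4), n3→n7 (3), n4→n7 (4), n5→n7 (9), n6→Ref (7).
Cut capacity = 4 + 3 + 4 + 9 + 7 = 27.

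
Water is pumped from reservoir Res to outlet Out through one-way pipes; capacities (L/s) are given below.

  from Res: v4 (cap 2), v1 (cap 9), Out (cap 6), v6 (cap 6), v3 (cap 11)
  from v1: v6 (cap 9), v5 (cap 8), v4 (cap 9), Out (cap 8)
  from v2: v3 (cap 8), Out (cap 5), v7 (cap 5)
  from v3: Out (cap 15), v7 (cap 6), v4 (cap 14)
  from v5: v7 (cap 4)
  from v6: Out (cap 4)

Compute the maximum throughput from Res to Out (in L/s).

29

Augment Res→Out: bottleneck 6, flow now 6.
Augment Res→v1→Out: bottleneck 8, flow now 14.
Augment Res→v3→Out: bottleneck 11, flow now 25.
Augment Res→v6→Out: bottleneck 4, flow now 29.
No augmenting path remains; maximum flow = 29.
In the residual graph, reachable from Res: {Res, v1, v4, v5, v6, v7}.
Min-cut edges: Res→v3 (11), Res→Out (6), v1→Out (8), v6→Out (4); capacity 11 + 6 + 8 + 4 = 29.
This cut is saturated, so no flow can exceed 29.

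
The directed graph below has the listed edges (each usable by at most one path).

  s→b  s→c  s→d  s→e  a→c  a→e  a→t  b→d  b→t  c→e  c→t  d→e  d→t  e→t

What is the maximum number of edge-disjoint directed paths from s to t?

4

Assign every edge capacity 1; by Menger, the answer equals the max flow.
Path s→b→t (+1); total 1.
Path s→c→t (+1); total 2.
Path s→d→t (+1); total 3.
Path s→e→t (+1); total 4.
No residual s→t path; max flow = 4.
Certifying cut of size 4: {s→b, s→c, s→d, s→e}.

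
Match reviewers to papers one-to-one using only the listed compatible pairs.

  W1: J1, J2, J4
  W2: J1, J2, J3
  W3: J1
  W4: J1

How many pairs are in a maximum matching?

3

Unit-capacity flow: source→left, listed edges, right→sink; max matching = max flow.
Augmenting path W1→J1 (+1); matched 1.
Augmenting path W2→J2 (+1); matched 2.
Augmenting path W3→J1→W1→J4 (+1); matched 3.
No augmenting path remains; maximum matching = 3.
König certificate: {W1, W2, J1} is a vertex cover of size 3 (every listed pair touches it), so no matching can be larger.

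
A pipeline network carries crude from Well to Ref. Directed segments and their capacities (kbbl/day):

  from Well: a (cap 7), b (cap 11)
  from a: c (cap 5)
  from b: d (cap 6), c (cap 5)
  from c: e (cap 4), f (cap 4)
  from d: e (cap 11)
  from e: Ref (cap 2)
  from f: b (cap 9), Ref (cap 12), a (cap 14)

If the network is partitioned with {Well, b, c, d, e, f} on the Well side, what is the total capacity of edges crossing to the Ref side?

Edges leaving {Well, b, c, d, e, f}: Well→a (7), e→Ref (2), f→a (14), f→Ref (12).
Cut capacity = 7 + 2 + 14 + 12 = 35.

35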